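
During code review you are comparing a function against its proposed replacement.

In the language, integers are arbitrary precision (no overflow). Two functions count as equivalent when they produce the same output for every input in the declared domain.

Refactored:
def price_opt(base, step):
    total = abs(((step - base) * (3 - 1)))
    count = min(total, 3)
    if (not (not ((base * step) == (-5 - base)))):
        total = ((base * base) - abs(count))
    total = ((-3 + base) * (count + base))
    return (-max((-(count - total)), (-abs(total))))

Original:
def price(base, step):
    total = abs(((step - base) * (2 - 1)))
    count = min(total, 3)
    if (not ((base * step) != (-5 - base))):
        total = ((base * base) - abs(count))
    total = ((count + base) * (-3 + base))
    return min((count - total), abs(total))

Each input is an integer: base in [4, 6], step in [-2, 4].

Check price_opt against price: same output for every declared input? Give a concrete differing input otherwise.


The rewrite breaks on base=5, step=3, where the results are -12 and -13.
price: total=2, then count=2, then (not ((base * step) != (-5 - base))) is false, then total=14, then returns -12
price_opt: total=4, then count=3, then (not (not ((base * step) == (-5 - base)))) is false, then total=16, then returns -13
verdict: not equivalent; witness: base=5, step=3


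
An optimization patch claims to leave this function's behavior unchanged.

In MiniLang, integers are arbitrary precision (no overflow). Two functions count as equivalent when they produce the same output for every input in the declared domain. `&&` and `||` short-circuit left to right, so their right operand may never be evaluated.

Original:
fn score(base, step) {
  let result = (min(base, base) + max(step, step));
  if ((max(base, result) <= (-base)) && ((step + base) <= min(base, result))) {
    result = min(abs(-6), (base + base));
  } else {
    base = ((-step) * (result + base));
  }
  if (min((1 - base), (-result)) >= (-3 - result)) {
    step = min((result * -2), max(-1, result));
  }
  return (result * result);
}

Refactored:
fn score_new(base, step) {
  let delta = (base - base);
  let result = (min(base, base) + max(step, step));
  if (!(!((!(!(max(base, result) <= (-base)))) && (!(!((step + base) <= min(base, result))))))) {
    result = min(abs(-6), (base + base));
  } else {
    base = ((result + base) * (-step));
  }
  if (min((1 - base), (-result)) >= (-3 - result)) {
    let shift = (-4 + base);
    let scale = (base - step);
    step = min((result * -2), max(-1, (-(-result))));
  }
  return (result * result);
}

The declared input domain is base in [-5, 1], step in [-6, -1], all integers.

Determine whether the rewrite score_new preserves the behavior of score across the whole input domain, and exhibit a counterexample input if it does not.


Equivalent — the differences include boolean connective usage differs, statement counts differ, constant usage differs, local variable names differ, arithmetic usage differs, yet no declared input distinguishes the two.
One worked example (base=0, step=-4) — score: result=-4, then ((max(base, result) <= (-base)) && ((step + base) <= min(base, result))) is true, then result=0, then (min((1 - base), (-result)) >= (-3 - result)) is true, then step=0, then returns 0; score_new: delta=0, then result=-4, then (!(!((!(!(max(base, result) <= (-base)))) && (!(!((step + base) <= min(base, result))))))) is true, then result=0, then (min((1 - base), (-result)) >= (-3 - result)) is true, then shift=-4, then scale=4, then step=0, then returns 0; agreement on 0.
Checked all 42 inputs in the declared domain: the outputs agree on every one.
verdict: equivalent


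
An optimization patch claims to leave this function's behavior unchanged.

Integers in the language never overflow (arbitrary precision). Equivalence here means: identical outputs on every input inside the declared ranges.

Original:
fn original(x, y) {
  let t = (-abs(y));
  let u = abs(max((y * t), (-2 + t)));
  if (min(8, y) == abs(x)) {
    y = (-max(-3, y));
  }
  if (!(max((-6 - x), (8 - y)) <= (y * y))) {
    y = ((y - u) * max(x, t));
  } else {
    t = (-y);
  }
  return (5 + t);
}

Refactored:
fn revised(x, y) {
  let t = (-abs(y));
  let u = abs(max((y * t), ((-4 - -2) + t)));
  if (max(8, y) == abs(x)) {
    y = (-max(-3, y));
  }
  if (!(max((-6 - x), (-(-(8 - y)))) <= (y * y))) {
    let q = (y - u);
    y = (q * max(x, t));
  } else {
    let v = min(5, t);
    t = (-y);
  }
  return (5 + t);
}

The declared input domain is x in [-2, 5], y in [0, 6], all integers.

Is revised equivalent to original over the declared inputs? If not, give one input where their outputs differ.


The rewrite breaks on x=4, y=4, where the results are 9 and 1.
original: t := -4 | u := 6 | (min(8, y) == abs(x)): true | y := -4 | (!(max((-6 - x), (8 - y)) <= (y * y))): false | t := 4 | result 9
revised: t := -4 | u := 6 | (max(8, y) == abs(x)): false | (!(max((-6 - x), (-(-(8 - y)))) <= (y * y))): false | v := -4 | t := -4 | result 1
verdict: not equivalent; witness: x=4, y=4


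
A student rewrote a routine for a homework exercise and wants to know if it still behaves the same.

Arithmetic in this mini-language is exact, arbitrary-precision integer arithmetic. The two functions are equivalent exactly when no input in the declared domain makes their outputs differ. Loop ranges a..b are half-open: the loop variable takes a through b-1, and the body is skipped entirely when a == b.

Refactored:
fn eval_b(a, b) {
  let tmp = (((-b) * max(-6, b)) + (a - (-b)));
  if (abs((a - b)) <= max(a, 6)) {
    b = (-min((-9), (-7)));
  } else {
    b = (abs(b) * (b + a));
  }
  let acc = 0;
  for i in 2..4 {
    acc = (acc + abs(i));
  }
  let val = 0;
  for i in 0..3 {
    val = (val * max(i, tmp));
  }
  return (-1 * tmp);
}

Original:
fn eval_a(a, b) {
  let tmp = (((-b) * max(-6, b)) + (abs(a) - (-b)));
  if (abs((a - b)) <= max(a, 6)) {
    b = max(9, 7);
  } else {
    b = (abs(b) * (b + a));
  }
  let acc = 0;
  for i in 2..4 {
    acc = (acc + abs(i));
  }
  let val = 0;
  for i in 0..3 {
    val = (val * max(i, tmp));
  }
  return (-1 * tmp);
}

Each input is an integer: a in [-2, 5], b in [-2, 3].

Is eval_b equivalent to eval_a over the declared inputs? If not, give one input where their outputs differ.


These are not equivalent — on a=-2, b=-2 the outputs split (4 vs 8).
eval_a: tmp = -4; (abs((a - b)) <= max(a, 6)) -> true; b = 9; acc = 0; [i=2]; acc = 2; [i=3]; acc = 5; val = 0; [i=0]; val = 0; [i=1]; val = 0; [i=2]; val = 0; return 4
eval_b: tmp = -8; (abs((a - b)) <= max(a, 6)) -> true; b = 9; acc = 0; [i=2]; acc = 2; [i=3]; acc = 5; val = 0; [i=0]; val = 0; [i=1]; val = 0; [i=2]; val = 0; return 8
verdict: not equivalent; witness: a=-2, b=-2


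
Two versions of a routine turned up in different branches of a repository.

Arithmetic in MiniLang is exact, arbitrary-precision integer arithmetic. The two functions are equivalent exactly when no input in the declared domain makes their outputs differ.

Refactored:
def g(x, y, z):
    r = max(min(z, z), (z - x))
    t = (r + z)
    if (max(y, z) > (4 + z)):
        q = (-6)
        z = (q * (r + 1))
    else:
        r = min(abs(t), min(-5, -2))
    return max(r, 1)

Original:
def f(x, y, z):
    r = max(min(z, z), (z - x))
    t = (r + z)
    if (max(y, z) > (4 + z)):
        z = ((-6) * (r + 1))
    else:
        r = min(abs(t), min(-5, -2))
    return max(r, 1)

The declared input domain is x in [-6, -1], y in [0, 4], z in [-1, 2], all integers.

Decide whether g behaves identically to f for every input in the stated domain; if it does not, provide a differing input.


Changes here: local variable names differ, statement counts differ; the full 120-point sweep finds no disagreement.
verdict: equivalent


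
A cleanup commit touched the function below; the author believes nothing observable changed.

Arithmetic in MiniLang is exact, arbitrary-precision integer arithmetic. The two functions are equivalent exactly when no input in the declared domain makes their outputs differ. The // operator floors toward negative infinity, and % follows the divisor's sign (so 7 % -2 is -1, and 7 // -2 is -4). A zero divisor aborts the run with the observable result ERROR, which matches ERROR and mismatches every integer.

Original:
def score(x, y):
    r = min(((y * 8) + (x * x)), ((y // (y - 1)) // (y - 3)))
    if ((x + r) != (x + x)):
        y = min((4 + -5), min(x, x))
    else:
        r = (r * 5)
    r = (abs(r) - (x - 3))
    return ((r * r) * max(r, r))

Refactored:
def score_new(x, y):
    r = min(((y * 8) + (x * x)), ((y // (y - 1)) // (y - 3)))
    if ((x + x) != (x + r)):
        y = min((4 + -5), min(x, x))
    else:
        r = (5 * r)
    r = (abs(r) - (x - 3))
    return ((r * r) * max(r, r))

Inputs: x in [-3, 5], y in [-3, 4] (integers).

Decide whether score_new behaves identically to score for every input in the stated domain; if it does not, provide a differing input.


Although same computation, different form, 72/72 inputs agree.
verdict: equivalent


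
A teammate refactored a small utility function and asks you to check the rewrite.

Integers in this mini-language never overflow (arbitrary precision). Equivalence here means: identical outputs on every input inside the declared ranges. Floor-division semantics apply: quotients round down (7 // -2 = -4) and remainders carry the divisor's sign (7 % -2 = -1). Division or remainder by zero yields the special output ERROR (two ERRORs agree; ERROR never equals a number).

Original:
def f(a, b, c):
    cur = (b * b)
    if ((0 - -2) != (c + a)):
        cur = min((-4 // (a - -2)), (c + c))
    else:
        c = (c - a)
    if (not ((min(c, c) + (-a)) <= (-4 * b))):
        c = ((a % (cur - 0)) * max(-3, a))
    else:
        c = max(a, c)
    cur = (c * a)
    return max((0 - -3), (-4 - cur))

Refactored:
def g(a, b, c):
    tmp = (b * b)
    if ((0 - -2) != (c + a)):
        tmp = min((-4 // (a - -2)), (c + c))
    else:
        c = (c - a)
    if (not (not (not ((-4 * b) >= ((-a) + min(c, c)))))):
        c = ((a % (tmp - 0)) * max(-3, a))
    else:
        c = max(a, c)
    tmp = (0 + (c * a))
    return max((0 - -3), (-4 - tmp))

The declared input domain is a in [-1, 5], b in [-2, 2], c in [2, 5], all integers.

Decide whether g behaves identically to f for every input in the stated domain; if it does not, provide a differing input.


The two are interchangeable: constant usage differs, comparison usage differs, local variable names differ, boolean connective usage differs, arithmetic usage differs, and every declared input agrees.
Tracing a=4, b=0, c=4: f: cur=0, then ((0 - -2) != (c + a)) is true, then cur=-1, then (not ((min(c, c) + (-a)) <= (-4 * b))) is false, then c=4, then cur=16, then returns 3 | g: tmp=0, then ((0 - -2) != (c + a)) is true, then tmp=-1, then (not (not (not ((-4 * b) >= ((-a) + min(c, c)))))) is false, then c=4, then tmp=16, then returns 3 — matching result 3.
Sweeping the whole domain (140 inputs) finds no disagreement.
verdict: equivalent


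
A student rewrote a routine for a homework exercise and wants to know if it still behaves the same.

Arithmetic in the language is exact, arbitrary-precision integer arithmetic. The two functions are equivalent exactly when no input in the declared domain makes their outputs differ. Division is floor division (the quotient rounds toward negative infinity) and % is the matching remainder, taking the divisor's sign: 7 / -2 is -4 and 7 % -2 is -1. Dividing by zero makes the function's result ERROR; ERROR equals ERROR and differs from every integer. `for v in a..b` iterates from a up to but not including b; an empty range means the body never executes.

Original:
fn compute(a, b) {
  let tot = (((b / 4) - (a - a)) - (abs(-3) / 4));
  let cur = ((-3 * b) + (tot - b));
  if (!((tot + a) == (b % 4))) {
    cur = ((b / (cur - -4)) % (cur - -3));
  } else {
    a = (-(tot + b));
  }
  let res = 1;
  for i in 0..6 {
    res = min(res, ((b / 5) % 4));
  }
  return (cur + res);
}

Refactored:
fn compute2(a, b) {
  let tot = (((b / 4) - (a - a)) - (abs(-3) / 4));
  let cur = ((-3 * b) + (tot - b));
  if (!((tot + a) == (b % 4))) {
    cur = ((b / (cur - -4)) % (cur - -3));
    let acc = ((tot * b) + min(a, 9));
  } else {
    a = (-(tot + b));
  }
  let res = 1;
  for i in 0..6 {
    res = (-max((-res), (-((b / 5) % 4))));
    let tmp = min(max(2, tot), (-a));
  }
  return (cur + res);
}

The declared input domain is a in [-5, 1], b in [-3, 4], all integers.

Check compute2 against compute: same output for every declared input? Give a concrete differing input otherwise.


The diff adds an assignment to `tmp` whose value nothing reads, which nothing downstream consumes; all 56 inputs agree.
verdict: equivalent


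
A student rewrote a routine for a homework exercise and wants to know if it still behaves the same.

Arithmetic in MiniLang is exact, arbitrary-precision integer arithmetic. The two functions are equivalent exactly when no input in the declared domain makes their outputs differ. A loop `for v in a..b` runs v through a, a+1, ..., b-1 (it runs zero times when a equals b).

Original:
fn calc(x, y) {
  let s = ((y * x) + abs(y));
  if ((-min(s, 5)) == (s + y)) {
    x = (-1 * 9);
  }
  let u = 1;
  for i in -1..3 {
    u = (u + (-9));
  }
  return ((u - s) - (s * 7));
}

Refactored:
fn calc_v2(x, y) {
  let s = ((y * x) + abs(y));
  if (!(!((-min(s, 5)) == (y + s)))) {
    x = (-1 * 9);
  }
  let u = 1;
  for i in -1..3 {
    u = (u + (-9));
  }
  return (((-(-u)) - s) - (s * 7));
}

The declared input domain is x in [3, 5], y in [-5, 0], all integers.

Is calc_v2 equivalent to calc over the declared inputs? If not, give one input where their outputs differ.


Equivalent — the differences include boolean connective usage differs, yet no declared input distinguishes the two.
Spot check at x=5, y=-2 — calc: s becomes -8; next ((-min(s, 5)) == (s + y)) evaluates to false; next u becomes 1; next at i=-1:; next u becomes -8; next at i=0:; next u becomes -17; next at i=1:; next u becomes -26; next at i=2:; next u becomes -35; next final value 29. calc_v2: s becomes -8; next (!(!((-min(s, 5)) == (y + s)))) evaluates to false; next u becomes 1; next at i=-1:; next u becomes -8; next at i=0:; next u becomes -17; next at i=1:; next u becomes -26; next at i=2:; next u becomes -35; next final value 29. Both give 29.
An exhaustive pass over the 18 declared inputs shows identical outputs.
verdict: equivalent


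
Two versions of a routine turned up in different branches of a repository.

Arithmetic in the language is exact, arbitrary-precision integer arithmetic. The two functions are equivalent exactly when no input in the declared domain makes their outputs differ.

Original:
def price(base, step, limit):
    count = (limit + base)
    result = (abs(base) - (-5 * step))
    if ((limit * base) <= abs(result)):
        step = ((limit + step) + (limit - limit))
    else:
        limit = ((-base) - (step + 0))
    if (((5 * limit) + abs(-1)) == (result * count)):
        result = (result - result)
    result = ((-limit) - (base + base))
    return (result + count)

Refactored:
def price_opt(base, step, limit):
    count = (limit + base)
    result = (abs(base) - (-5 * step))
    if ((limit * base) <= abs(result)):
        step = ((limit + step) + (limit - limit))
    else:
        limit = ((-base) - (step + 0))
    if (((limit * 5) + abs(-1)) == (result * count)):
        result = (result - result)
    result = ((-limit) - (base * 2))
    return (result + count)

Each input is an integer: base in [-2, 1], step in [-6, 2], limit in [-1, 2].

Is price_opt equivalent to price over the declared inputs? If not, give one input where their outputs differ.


Equivalent — the differences include arithmetic usage differs; also constant usage differs, yet no declared input distinguishes the two.
One worked example (base=-2, step=-1, limit=2) — price: count = 0; result = -3; ((limit * base) <= abs(result)) -> true; step = 1; (((5 * limit) + abs(-1)) == (result * count)) -> false; result = 2; return 2; price_opt: count = 0; result = -3; ((limit * base) <= abs(result)) -> true; step = 1; (((limit * 5) + abs(-1)) == (result * count)) -> false; result = 2; return 2; agreement on 2.
Checked all 144 inputs in the declared domain: the outputs agree on every one.
verdict: equivalent


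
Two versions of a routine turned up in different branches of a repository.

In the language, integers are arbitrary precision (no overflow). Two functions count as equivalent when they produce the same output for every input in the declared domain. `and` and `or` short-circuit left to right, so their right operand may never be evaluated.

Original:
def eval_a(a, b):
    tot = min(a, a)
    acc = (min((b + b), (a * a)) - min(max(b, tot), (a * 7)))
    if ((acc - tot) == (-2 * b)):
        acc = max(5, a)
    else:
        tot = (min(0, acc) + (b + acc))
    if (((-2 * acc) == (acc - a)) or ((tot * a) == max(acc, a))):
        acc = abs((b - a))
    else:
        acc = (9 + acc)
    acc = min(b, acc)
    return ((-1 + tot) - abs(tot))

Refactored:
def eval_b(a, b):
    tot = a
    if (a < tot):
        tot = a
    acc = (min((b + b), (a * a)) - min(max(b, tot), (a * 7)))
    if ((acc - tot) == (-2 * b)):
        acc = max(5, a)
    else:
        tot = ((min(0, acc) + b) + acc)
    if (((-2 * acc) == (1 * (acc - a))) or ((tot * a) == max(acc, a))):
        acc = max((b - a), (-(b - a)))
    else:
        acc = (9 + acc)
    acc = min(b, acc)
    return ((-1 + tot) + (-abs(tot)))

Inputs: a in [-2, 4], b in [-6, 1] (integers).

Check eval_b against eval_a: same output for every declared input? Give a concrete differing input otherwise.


The two are interchangeable: min/max/abs usage differs, branching structure differs, comparison usage differs, constant usage differs, arithmetic usage differs, statement counts differ, and every declared input agrees.
One worked example (a=0, b=-2) — eval_a: tot = 0; acc = -4; ((acc - tot) == (-2 * b)) -> false; tot = -10; (((-2 * acc) == (acc - a)) or ((tot * a) == max(acc, a))) -> true; acc = 2; acc = -2; return -21; eval_b: tot = 0; (a < tot) -> false; acc = -4; ((acc - tot) == (-2 * b)) -> false; tot = -10; (((-2 * acc) == (1 * (acc - a))) or ((tot * a) == max(acc, a))) -> true; acc = 2; acc = -2; return -21; agreement on -21.
Sweeping the whole domain (56 inputs) finds no disagreement.
verdict: equivalent


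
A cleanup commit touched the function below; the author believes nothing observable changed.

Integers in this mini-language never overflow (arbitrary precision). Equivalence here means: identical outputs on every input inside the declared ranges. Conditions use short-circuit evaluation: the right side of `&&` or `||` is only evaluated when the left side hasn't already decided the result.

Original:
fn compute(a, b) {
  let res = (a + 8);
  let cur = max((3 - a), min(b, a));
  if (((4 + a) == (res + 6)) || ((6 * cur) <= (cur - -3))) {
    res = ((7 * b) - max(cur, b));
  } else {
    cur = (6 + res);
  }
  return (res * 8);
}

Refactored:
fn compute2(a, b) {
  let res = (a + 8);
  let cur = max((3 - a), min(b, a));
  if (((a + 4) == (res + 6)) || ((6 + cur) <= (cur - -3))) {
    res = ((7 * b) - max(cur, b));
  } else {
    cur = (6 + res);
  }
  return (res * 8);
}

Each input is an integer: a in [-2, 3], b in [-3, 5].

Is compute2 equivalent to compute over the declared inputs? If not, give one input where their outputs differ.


Run the pair on a=3, b=-3.
compute: res becomes 11; next cur becomes 0; next (((4 + a) == (res + 6)) || ((6 * cur) <= (cur - -3))) evaluates to true; next res becomes -21; next final value -168
compute2: res becomes 11; next cur becomes 0; next (((a + 4) == (res + 6)) || ((6 + cur) <= (cur - -3))) evaluates to false; next cur becomes 17; next final value 88
-168 != 88, so the rewrite changes behavior.
verdict: not equivalent; witness: a=3, b=-3


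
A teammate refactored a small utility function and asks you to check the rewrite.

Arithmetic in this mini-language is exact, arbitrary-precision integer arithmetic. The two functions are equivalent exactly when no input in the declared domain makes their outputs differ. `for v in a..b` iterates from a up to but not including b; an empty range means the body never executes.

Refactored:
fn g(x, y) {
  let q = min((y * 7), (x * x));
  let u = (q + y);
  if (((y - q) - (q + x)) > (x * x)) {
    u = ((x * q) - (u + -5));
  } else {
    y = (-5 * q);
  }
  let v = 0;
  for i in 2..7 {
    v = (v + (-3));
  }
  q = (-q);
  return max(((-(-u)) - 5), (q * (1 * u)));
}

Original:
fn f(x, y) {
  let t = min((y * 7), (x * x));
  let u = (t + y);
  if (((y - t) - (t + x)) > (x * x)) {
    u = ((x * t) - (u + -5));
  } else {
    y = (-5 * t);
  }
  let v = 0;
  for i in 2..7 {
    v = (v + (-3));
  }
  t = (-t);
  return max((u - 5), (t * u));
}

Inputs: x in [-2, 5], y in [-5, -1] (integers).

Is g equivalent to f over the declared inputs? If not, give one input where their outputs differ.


Reading the diff, among the changes: arithmetic usage differs; and constant usage differs; and local variable names differ.
One worked example (x=0, y=-3) — f: t = -21; u = -24; (((y - t) - (t + x)) > (x * x)) -> true; u = 29; v = 0; [i=2]; v = -3; [i=3]; v = -6; [i=4]; v = -9; [i=5]; v = -12; [i=6]; v = -15; t = 21; return 609; g: q = -21; u = -24; (((y - q) - (q + x)) > (x * x)) -> true; u = 29; v = 0; [i=2]; v = -3; [i=3]; v = -6; [i=4]; v = -9; [i=5]; v = -12; [i=6]; v = -15; q = 21; return 609; agreement on 609.
Across all 40 domain points the two functions coincide.
verdict: equivalent


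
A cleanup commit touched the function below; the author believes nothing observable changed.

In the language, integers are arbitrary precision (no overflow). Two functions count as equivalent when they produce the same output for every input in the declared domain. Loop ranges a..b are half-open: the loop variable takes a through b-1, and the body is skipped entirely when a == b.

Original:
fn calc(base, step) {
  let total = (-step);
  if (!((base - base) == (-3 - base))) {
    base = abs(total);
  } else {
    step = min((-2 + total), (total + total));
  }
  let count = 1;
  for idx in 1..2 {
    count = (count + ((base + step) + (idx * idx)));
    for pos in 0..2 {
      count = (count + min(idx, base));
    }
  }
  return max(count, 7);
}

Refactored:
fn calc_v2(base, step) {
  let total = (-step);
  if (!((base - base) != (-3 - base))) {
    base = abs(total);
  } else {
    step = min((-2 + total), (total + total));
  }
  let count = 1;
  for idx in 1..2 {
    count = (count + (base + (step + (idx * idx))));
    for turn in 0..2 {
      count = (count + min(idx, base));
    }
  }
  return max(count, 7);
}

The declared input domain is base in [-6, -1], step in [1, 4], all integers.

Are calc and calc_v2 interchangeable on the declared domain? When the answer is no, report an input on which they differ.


These are not equivalent — on base=-6, step=2 the outputs split (8 vs 7).
calc: total := -2 | (!((base - base) == (-3 - base))): true | base := 2 | count := 1 | iter idx=1: | count := 6 | iter pos=0: | count := 7 | iter pos=1: | count := 8 | result 8
calc_v2: total := -2 | (!((base - base) != (-3 - base))): false | step := -4 | count := 1 | iter idx=1: | count := -8 | iter turn=0: | count := -14 | iter turn=1: | count := -20 | result 7
verdict: not equivalent; witness: base=-6, step=2


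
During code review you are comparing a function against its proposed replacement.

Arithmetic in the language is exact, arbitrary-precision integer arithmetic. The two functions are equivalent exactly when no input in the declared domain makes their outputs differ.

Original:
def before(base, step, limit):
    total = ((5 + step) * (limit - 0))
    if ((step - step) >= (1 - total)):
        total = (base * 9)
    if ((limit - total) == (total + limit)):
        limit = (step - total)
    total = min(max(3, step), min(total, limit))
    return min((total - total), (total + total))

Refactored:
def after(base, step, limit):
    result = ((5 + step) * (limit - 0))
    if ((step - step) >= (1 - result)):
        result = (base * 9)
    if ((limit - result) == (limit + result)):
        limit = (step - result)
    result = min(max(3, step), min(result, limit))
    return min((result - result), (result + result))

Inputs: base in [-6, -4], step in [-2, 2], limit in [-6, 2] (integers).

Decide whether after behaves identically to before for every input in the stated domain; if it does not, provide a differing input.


The two are interchangeable: local variable names differ, and every declared input agrees.
One worked example (base=-5, step=-1, limit=-1) — before: total becomes -4; next ((step - step) >= (1 - total)) evaluates to false; next ((limit - total) == (total + limit)) evaluates to false; next total becomes -4; next final value -8; after: result becomes -4; next ((step - step) >= (1 - result)) evaluates to false; next ((limit - result) == (limit + result)) evaluates to false; next result becomes -4; next final value -8; agreement on -8.
An exhaustive pass over the 135 declared inputs shows identical outputs.
verdict: equivalent


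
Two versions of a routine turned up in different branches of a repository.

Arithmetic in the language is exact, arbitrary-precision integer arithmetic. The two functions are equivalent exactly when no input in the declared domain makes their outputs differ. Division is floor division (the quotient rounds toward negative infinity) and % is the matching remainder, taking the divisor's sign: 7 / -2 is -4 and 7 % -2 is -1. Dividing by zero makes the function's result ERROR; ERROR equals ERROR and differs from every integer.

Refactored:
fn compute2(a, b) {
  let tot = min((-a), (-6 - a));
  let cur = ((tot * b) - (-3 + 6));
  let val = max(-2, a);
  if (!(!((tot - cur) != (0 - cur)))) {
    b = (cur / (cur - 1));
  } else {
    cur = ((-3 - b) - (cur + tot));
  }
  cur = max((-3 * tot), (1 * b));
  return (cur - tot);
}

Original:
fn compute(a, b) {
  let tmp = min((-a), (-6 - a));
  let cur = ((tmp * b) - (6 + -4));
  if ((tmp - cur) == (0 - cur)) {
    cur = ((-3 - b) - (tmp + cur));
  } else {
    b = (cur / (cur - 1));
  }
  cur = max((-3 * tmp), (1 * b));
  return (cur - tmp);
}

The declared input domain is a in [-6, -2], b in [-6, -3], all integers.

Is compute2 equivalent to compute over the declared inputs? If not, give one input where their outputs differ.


On input a=-5, b=-4, compute returns 4 while compute2 returns ERROR.
verdict: not equivalent; witness: a=-5, b=-4


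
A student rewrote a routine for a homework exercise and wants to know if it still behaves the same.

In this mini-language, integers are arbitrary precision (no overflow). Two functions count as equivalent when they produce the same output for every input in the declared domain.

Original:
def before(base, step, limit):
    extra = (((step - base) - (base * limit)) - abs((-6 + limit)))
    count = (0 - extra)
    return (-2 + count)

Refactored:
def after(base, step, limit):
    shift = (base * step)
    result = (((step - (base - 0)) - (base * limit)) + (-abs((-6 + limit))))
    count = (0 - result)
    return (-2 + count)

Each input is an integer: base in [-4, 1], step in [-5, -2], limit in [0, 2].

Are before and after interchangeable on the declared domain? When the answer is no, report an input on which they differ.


Side by side, the visible changes include: constant usage differs; local variable names differ; statement counts differ; arithmetic usage differs.
Tracing base=-4, step=-3, limit=1: before: extra = 0; count = 0; return -2 | after: shift = 12; result = 0; count = 0; return -2 — matching result -2.
An exhaustive pass over the 72 declared inputs shows identical outputs.
verdict: equivalent


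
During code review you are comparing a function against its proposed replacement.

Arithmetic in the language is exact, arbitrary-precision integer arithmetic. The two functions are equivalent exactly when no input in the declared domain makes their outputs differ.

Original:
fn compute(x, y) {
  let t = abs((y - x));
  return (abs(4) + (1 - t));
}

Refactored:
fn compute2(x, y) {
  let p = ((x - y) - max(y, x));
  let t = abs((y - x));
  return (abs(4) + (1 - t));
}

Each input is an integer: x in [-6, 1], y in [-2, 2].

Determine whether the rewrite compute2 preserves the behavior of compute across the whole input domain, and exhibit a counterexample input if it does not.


The two versions differ — the changes include statement counts differ, plus arithmetic usage differs, plus local variable names differ, plus min/max/abs usage differs.
As a probe, take x=-6, y=0: compute runs t becomes 6; next final value -1; compute2 runs p becomes -6; next t becomes 6; next final value -1; both end at -1.
An exhaustive pass over the 40 declared inputs shows identical outputs.
verdict: equivalent


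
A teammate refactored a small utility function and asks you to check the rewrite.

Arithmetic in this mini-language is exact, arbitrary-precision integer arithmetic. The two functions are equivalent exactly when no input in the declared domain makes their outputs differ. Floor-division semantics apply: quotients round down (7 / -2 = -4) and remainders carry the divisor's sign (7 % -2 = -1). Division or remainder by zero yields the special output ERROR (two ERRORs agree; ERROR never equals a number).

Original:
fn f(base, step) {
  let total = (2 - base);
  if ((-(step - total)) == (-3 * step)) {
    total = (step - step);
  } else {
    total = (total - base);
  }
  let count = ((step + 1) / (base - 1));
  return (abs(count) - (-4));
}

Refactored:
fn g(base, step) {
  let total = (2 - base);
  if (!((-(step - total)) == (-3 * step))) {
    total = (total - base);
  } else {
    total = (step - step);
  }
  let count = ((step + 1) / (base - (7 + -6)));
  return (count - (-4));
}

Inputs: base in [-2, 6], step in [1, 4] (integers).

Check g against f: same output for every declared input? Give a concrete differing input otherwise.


Evaluate both at base=-2, step=1.
f: total := 4 | ((-(step - total)) == (-3 * step)): false | total := 6 | count := -1 | result 5
g: total := 4 | (!((-(step - total)) == (-3 * step))): true | total := 6 | count := -1 | result 3
5 against 3: the behavior changed.
verdict: not equivalent; witness: base=-2, step=1


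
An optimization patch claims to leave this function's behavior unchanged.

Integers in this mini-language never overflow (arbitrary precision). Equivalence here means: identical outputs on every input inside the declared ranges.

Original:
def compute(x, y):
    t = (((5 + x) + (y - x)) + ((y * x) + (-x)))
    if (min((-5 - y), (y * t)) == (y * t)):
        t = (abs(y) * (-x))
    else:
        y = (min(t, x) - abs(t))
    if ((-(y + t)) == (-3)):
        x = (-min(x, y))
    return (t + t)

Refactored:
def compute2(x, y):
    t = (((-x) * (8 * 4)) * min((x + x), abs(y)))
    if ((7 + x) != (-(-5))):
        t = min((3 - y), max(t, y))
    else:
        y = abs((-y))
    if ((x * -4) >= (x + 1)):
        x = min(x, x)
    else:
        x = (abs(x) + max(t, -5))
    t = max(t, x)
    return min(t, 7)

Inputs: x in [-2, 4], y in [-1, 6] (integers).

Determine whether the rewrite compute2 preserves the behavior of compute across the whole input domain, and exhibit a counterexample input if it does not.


There is a counterexample at x=-2, y=-1: 4 on one side, -2 on the other.
compute: t becomes 8; next (min((-5 - y), (y * t)) == (y * t)) evaluates to true; next t becomes 2; next ((-(y + t)) == (-3)) evaluates to false; next final value 4
compute2: t becomes -256; next ((7 + x) != (-(-5))) evaluates to false; next y becomes 1; next ((x * -4) >= (x + 1)) evaluates to true; next x becomes -2; next t becomes -2; next final value -2
verdict: not equivalent; witness: x=-2, y=-1


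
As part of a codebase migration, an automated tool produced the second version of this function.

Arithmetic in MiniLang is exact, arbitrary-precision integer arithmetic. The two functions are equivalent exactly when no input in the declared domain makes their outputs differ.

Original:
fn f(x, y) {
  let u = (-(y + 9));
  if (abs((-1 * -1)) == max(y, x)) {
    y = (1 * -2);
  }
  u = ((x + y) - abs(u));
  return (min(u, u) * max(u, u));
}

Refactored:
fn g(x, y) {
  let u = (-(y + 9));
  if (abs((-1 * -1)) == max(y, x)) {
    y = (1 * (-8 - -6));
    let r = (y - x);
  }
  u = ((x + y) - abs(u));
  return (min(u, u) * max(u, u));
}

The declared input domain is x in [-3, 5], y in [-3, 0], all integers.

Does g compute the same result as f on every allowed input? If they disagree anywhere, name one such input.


The two versions differ — the changes include arithmetic usage differs; and constant usage differs; and local variable names differ; and statement counts differ.
Tracing x=0, y=-2: f: u=-7, then (abs((-1 * -1)) == max(y, x)) is false, then u=-9, then returns 81 | g: u=-7, then (abs((-1 * -1)) == max(y, x)) is false, then u=-9, then returns 81 — matching result 81.
Across all 36 domain points the two functions coincide.
verdict: equivalent


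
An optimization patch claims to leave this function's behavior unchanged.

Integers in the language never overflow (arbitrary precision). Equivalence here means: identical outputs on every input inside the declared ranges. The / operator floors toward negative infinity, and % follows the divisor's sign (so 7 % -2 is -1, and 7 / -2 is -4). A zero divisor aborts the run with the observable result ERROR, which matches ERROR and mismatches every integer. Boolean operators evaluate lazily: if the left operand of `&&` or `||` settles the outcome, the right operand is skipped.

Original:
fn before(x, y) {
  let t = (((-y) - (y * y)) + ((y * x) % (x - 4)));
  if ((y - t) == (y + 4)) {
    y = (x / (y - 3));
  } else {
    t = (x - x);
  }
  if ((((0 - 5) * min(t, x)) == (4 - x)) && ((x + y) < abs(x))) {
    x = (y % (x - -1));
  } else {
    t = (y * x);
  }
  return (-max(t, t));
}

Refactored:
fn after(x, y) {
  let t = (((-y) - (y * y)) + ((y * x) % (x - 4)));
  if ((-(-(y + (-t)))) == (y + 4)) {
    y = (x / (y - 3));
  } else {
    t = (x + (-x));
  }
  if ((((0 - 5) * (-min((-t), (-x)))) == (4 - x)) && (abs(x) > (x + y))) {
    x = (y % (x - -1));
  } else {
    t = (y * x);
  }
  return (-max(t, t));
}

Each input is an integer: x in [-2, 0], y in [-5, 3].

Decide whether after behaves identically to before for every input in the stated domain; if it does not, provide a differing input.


Evaluate both at x=-1, y=-5.
before: t = -20; ((y - t) == (y + 4)) -> false; t = 0; ((((0 - 5) * min(t, x)) == (4 - x)) && ((x + y) < abs(x))) -> true; division by zero -> ERROR
after: t = -20; ((-(-(y + (-t)))) == (y + 4)) -> false; t = 0; ((((0 - 5) * (-min((-t), (-x)))) == (4 - x)) && (abs(x) > (x + y))) -> false; t = 5; return -5
ERROR against -5: the behavior changed.
verdict: not equivalent; witness: x=-1, y=-5


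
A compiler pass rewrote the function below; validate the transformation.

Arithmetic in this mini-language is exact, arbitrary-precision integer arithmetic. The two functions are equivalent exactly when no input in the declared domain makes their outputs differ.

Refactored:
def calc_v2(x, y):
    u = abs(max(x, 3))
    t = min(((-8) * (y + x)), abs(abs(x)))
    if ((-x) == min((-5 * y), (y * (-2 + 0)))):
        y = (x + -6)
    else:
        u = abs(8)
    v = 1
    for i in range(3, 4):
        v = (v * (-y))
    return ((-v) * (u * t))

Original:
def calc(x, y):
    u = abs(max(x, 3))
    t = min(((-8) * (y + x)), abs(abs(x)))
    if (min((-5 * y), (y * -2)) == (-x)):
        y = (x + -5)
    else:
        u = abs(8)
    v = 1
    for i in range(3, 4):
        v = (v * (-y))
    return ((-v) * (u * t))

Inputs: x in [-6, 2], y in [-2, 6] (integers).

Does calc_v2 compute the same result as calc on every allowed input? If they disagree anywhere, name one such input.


Run the pair on x=-4, y=-2.
calc: u=3, then t=4, then (min((-5 * y), (y * -2)) == (-x)) is true, then y=-9, then v=1, then (i=3), then v=9, then returns -108
calc_v2: u=3, then t=4, then ((-x) == min((-5 * y), (y * (-2 + 0)))) is true, then y=-10, then v=1, then (i=3), then v=10, then returns -120
-108 against -120: the behavior changed.
verdict: not equivalent; witness: x=-4, y=-2


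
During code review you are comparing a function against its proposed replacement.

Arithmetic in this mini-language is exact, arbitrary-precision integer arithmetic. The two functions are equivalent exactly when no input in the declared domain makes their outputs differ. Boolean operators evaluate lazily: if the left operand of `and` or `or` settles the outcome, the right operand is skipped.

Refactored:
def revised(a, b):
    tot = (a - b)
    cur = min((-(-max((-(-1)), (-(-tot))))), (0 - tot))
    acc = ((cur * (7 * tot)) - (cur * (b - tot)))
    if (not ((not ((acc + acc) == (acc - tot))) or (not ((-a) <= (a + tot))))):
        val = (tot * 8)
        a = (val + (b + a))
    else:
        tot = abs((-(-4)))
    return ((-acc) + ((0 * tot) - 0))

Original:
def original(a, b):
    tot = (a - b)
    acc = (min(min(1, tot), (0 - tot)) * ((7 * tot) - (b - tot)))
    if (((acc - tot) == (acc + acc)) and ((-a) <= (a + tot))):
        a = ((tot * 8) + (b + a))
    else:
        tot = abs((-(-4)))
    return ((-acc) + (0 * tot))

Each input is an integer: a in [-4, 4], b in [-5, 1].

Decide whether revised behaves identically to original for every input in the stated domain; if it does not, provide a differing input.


On input a=-4, b=-3, original returns -5 while revised returns 5.
verdict: not equivalent; witness: a=-4, b=-3


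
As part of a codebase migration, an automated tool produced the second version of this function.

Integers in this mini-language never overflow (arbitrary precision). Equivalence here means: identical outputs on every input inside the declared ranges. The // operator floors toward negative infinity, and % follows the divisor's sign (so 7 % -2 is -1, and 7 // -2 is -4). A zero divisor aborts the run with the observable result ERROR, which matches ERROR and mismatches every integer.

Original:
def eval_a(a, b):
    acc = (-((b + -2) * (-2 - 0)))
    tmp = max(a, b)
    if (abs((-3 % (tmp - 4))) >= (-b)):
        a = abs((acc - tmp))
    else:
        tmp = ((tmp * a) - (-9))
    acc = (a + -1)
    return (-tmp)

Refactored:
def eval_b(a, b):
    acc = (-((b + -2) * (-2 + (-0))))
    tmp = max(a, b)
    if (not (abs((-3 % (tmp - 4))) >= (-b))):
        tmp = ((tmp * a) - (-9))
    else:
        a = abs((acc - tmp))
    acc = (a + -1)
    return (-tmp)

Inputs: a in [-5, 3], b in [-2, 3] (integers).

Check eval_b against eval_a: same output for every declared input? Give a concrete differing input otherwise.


Reading the diff, among the changes: arithmetic usage differs; also boolean connective usage differs.
One worked example (a=-2, b=-1) — eval_a: acc becomes -6; next tmp becomes -1; next (abs((-3 % (tmp - 4))) >= (-b)) evaluates to true; next a becomes 5; next acc becomes 4; next final value 1; eval_b: acc becomes -6; next tmp becomes -1; next (not (abs((-3 % (tmp - 4))) >= (-b))) evaluates to false; next a becomes 5; next acc becomes 4; next final value 1; agreement on 1.
Checked all 54 inputs in the declared domain: the outputs agree on every one.
verdict: equivalent


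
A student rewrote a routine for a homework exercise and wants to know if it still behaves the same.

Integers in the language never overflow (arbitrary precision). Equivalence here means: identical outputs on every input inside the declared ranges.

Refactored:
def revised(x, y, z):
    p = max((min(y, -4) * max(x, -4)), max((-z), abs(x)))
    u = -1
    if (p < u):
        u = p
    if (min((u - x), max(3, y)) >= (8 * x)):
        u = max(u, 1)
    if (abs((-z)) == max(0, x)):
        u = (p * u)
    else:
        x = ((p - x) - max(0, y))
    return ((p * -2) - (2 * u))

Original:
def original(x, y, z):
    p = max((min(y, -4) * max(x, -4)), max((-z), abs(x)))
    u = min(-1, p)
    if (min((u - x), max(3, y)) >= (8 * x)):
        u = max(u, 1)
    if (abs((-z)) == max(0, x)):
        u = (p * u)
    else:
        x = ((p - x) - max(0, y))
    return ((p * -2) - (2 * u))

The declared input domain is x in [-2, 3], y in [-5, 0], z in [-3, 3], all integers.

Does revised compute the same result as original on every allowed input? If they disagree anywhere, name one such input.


The two versions differ — the changes include min/max/abs usage differs; comparison usage differs; branching structure differs; statement counts differ.
As a probe, take x=2, y=0, z=-2: original runs p becomes 2; next u becomes -1; next (min((u - x), max(3, y)) >= (8 * x)) evaluates to false; next (abs((-z)) == max(0, x)) evaluates to true; next u becomes -2; next final value 0; revised runs p becomes 2; next u becomes -1; next (p < u) evaluates to false; next (min((u - x), max(3, y)) >= (8 * x)) evaluates to false; next (abs((-z)) == max(0, x)) evaluates to true; next u becomes -2; next final value 0; both end at 0.
Checked all 252 inputs in the declared domain: the outputs agree on every one.
verdict: equivalent
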